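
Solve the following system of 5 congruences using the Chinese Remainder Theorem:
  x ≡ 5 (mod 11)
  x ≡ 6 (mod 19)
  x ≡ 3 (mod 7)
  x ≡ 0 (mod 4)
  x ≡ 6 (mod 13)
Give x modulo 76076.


Product of moduli M = 11 · 19 · 7 · 4 · 13 = 76076.
Merge one congruence at a time:
  Start: x ≡ 5 (mod 11).
  Combine with x ≡ 6 (mod 19); new modulus lcm = 209.
    Write x = 5 + 11·t and substitute into x ≡ 6 (mod 19): 11·t ≡ 6 − 5 = 1 (mod 19).
    The inverse of 11 mod 19 is 7 (since 11·7 = 77 = 4·19 + 1), so t ≡ 7·1 = 7 ≡ 7 (mod 19).
    Then x = 5 + 11·7 = 82, valid modulo lcm(11, 19) = 209: x ≡ 82 (mod 209).
  Combine with x ≡ 3 (mod 7); new modulus lcm = 1463.
    Write x = 82 + 209·t and substitute into x ≡ 3 (mod 7): 209·t ≡ 3 − 82 = -79 (mod 7).
    Reduce coefficients mod 7: 6·t ≡ 5 (mod 7).
    The inverse of 6 mod 7 is 6 (since 6·6 = 36 = 5·7 + 1), so t ≡ 6·5 = 30 ≡ 2 (mod 7).
    Then x = 82 + 209·2 = 500, valid modulo lcm(209, 7) = 1463: x ≡ 500 (mod 1463).
  Combine with x ≡ 0 (mod 4); new modulus lcm = 5852.
    Write x = 500 + 1463·t and substitute into x ≡ 0 (mod 4): 1463·t ≡ 0 − 500 = -500 (mod 4).
    Reduce coefficients mod 4: 3·t ≡ 0 (mod 4).
    The inverse of 3 mod 4 is 3 (since 3·3 = 9 = 2·4 + 1), so t ≡ 3·0 = 0 ≡ 0 (mod 4).
    Then x = 500 + 1463·0 = 500, valid modulo lcm(1463, 4) = 5852: x ≡ 500 (mod 5852).
  Combine with x ≡ 6 (mod 13); new modulus lcm = 76076.
    Write x = 500 + 5852·t and substitute into x ≡ 6 (mod 13): 5852·t ≡ 6 − 500 = -494 (mod 13).
    Reduce coefficients mod 13: 2·t ≡ 0 (mod 13).
    The inverse of 2 mod 13 is 7 (since 2·7 = 14 = 1·13 + 1), so t ≡ 7·0 = 0 ≡ 0 (mod 13).
    Then x = 500 + 5852·0 = 500, valid modulo lcm(5852, 13) = 76076: x ≡ 500 (mod 76076).
Verify against each original: 500 mod 11 = 5, 500 mod 19 = 6, 500 mod 7 = 3, 500 mod 4 = 0, 500 mod 13 = 6.

x ≡ 500 (mod 76076).


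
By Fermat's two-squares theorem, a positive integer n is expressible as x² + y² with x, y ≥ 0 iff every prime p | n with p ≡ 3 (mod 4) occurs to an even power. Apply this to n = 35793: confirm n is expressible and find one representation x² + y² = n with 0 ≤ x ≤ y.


Step 1: Factor n = 35793 = 3^2 · 41 · 97.
Step 2: Check the mod-4 condition on each prime factor: 3 ≡ 3 (mod 4), exponent 2 (must be even); 41 ≡ 1 (mod 4), exponent 1; 97 ≡ 1 (mod 4), exponent 1.
All primes ≡ 3 (mod 4) appear to even exponent (or don't appear), so by the two-squares theorem n IS expressible as a sum of two squares.
Step 3: Build a representation. Group n = k² · m with k = 3 and m = 41 · 97 = 3977 (a product of primes ≡ 1 (mod 4)); a representation of m scales to one of n via (k·x)² + (k·y)² = k²(x² + y²). Each prime p ≡ 1 (mod 4) is itself a sum of two squares; find a² by testing p − a² for a perfect square:
  41: 41 − 1² = 40, 41 − 2² = 37, 41 − 3² = 32, 41 − 4² = 25 = 5² ⇒ 41 = 4² + 5².
  97: 97 − 1² = 96, 97 − 2² = 93, 97 − 3² = 88, 97 − 4² = 81 = 9² ⇒ 97 = 4² + 9².
  Combine using the Brahmagupta–Fibonacci identity (a² + b²)(c² + d²) = (ac − bd)² + (ad + bc)² = (ac + bd)² + (ad − bc)²:
  41 · 97 = 3977: from (4² + 5²)(4² + 9²), take (4·4 − 5·9, 4·9 + 5·4) = (16 − 45, 36 + 20) = (-29, 56); dropping signs (only squares matter) gives (29, 56); check 29² + 56² = 841 + 3136 = 3977 ✓.
  Scale by k = 3: (3·29, 3·56) = (87, 168).
Step 4: Order so x ≤ y and verify: 87² + 168² = 7569 + 28224 = 35793 = n. ✓

n = 35793 = 87² + 168² (one valid representation with x ≤ y).


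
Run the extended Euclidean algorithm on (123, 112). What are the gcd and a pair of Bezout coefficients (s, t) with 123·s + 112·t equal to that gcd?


Euclidean algorithm on (123, 112) — divide until remainder is 0:
  123 = 1 · 112 + 11
  112 = 10 · 11 + 2
  11 = 5 · 2 + 1
  2 = 2 · 1 + 0
gcd(123, 112) = 1.
Track Bezout coefficients alongside the remainders: start with r₀ = 123 = a·1 + b·0 (s = 1, t = 0) and r₁ = 112 = a·0 + b·1 (s = 0, t = 1); each new remainder r_{k+1} = r_{k-1} − q_k·r_k inherits s_{k+1} = s_{k-1} − q_k·s_k, t_{k+1} = t_{k-1} − q_k·t_k, so r_k = a·s_k + b·t_k at every step:
  q = 1: r = 11, s = 1 − 1·0 = 1, t = 0 − 1·1 = -1  (check: 123·1 + 112·(-1) = 11)
  q = 10: r = 2, s = 0 − 10·1 = -10, t = 1 − 10·(-1) = 11  (check: 123·(-10) + 112·11 = 2)
  q = 5: r = 1, s = 1 − 5·(-10) = 51, t = -1 − 5·11 = -56  (check: 123·51 + 112·(-56) = 1)
The row with r = 1 (the gcd) gives the Bezout coefficients s = 51, t = -56.
Result: 123 · (51) + 112 · (-56) = 1.

gcd(123, 112) = 1; s = 51, t = -56 (check: 123·51 + 112·(-56) = 1).


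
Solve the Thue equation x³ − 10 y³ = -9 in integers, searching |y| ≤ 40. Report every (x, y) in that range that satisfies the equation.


The equation is x³ - 10y³ = -9. For fixed y, x³ = 10·y³ − 9, so a solution requires the RHS to be a perfect cube.
Strategy: iterate y from -40 to 40, compute RHS = 10·y³ − 9, and check whether it is a (positive or negative) perfect cube.
Check small values of y:
  y = 0: RHS = -9 is not a perfect cube.
  y = 1: RHS = 1 = (1)³ ⇒ x = 1 works.
  y = -1: RHS = -19 is not a perfect cube.
  y = 2: RHS = 71 is not a perfect cube.
  y = -2: RHS = -89 is not a perfect cube.
  y = 3: RHS = 261 is not a perfect cube.
  y = -3: RHS = -279 is not a perfect cube.
Continuing the search up to |y| = 40 finds no further solutions beyond those listed.
Collected solutions: (1, 1).

Solutions (with |y| ≤ 40): (1, 1).


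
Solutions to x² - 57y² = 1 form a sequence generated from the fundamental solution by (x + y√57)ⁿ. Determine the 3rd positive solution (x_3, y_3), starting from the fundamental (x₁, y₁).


Step 1: Find the fundamental solution (x₁, y₁) of x² - 57y² = 1.
  Expand √57 as a continued fraction. a₀ = ⌊√57⌋ = 7; iterate m_{k+1} = d_k·a_k − m_k, d_{k+1} = (57 − m_{k+1}²)/d_k, a_{k+1} = ⌊(a₀ + m_{k+1})/d_{k+1}⌋ (starting m₀ = 0, d₀ = 1), with convergents p_k = a_k·p_{k-1} + p_{k-2}, q_k = a_k·q_{k-1} + q_{k-2} (p₋₁ = 1, q₋₁ = 0):
  k = 0: a₀ = 7; p₀/q₀ = 7/1; p₀² − 57·q₀² = 49 − 57 = -8.
  k = 1: m = 7, d = 8, a = ⌊(7 + 7)/8⌋ = 1; p/q = (1·7 + 1)/(1·1 + 0) = 8/1; p² − 57·q² = 64 − 57 = 7.
  k = 2: m = 1, d = 7, a = ⌊(7 + 1)/7⌋ = 1; p/q = (1·8 + 7)/(1·1 + 1) = 15/2; p² − 57·q² = 225 − 228 = -3.
  k = 3: m = 6, d = 3, a = ⌊(7 + 6)/3⌋ = 4; p/q = (4·15 + 8)/(4·2 + 1) = 68/9; p² − 57·q² = 4624 − 4617 = 7.
  k = 4: m = 6, d = 7, a = ⌊(7 + 6)/7⌋ = 1; p/q = (1·68 + 15)/(1·9 + 2) = 83/11; p² − 57·q² = 6889 − 6897 = -8.
  k = 5: m = 1, d = 8, a = ⌊(7 + 1)/8⌋ = 1; p/q = (1·83 + 68)/(1·11 + 9) = 151/20; p² − 57·q² = 22801 − 22800 = 1.
  The first convergent with p² − 57·q² = 1 gives the fundamental solution (x₁, y₁) = (151, 20).
Step 2: Apply the recurrence (x_{n+1}, y_{n+1}) = (x₁x_n + 57y₁y_n, x₁y_n + y₁x_n) repeatedly.
  From (x_1, y_1) = (151, 20): x_2 = 151·151 + 57·20·20 = 45601; y_2 = 151·20 + 20·151 = 6040.
  From (x_2, y_2) = (45601, 6040): x_3 = 151·45601 + 57·20·6040 = 13771351; y_3 = 151·6040 + 20·45601 = 1824060.
Step 3: Verify x_3² - 57·y_3² = 189650108365201 - 189650108365200 = 1 (should be 1). ✓

(x_1, y_1) = (151, 20); (x_3, y_3) = (13771351, 1824060).


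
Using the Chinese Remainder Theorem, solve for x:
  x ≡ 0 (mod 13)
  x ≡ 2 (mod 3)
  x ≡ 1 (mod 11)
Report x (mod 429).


Moduli 13, 3, 11 are pairwise coprime; by CRT there is a unique solution modulo M = 13 · 3 · 11 = 429.
Solve pairwise, accumulating the modulus:
  Start with x ≡ 0 (mod 13).
  Combine with x ≡ 2 (mod 3): since gcd(13, 3) = 1, we get a unique residue mod 39.
    Write x = 0 + 13·t and substitute into x ≡ 2 (mod 3): 13·t ≡ 2 − 0 = 2 (mod 3).
    Reduce coefficients mod 3: 1·t ≡ 2 (mod 3).
    So t ≡ 2 (mod 3).
    Then x = 0 + 13·2 = 26, valid modulo lcm(13, 3) = 39: x ≡ 26 (mod 39).
  Combine with x ≡ 1 (mod 11): since gcd(39, 11) = 1, we get a unique residue mod 429.
    Write x = 26 + 39·t and substitute into x ≡ 1 (mod 11): 39·t ≡ 1 − 26 = -25 (mod 11).
    Reduce coefficients mod 11: 6·t ≡ 8 (mod 11).
    The inverse of 6 mod 11 is 2 (since 6·2 = 12 = 1·11 + 1), so t ≡ 2·8 = 16 ≡ 5 (mod 11).
    Then x = 26 + 39·5 = 221, valid modulo lcm(39, 11) = 429: x ≡ 221 (mod 429).
Verify: 221 mod 13 = 0 ✓, 221 mod 3 = 2 ✓, 221 mod 11 = 1 ✓.

x ≡ 221 (mod 429).


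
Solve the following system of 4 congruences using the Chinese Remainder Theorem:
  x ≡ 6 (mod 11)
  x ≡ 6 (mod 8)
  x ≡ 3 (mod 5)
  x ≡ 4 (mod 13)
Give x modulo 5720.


Product of moduli M = 11 · 8 · 5 · 13 = 5720.
Merge one congruence at a time:
  Start: x ≡ 6 (mod 11).
  Combine with x ≡ 6 (mod 8); new modulus lcm = 88.
    Write x = 6 + 11·t and substitute into x ≡ 6 (mod 8): 11·t ≡ 6 − 6 = 0 (mod 8).
    Reduce coefficients mod 8: 3·t ≡ 0 (mod 8).
    The inverse of 3 mod 8 is 3 (since 3·3 = 9 = 1·8 + 1), so t ≡ 3·0 = 0 ≡ 0 (mod 8).
    Then x = 6 + 11·0 = 6, valid modulo lcm(11, 8) = 88: x ≡ 6 (mod 88).
  Combine with x ≡ 3 (mod 5); new modulus lcm = 440.
    Write x = 6 + 88·t and substitute into x ≡ 3 (mod 5): 88·t ≡ 3 − 6 = -3 (mod 5).
    Reduce coefficients mod 5: 3·t ≡ 2 (mod 5).
    The inverse of 3 mod 5 is 2 (since 3·2 = 6 = 1·5 + 1), so t ≡ 2·2 = 4 ≡ 4 (mod 5).
    Then x = 6 + 88·4 = 358, valid modulo lcm(88, 5) = 440: x ≡ 358 (mod 440).
  Combine with x ≡ 4 (mod 13); new modulus lcm = 5720.
    Write x = 358 + 440·t and substitute into x ≡ 4 (mod 13): 440·t ≡ 4 − 358 = -354 (mod 13).
    Reduce coefficients mod 13: 11·t ≡ 10 (mod 13).
    The inverse of 11 mod 13 is 6 (since 11·6 = 66 = 5·13 + 1), so t ≡ 6·10 = 60 ≡ 8 (mod 13).
    Then x = 358 + 440·8 = 3878, valid modulo lcm(440, 13) = 5720: x ≡ 3878 (mod 5720).
Verify against each original: 3878 mod 11 = 6, 3878 mod 8 = 6, 3878 mod 5 = 3, 3878 mod 13 = 4.

x ≡ 3878 (mod 5720).


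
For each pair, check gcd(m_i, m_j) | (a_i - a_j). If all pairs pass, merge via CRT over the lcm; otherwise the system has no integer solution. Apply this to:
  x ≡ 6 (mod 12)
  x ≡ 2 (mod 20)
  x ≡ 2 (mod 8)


Moduli 12, 20, 8 are not pairwise coprime, so CRT works modulo lcm(m_i) when all pairwise compatibility conditions hold.
Pairwise compatibility: gcd(m_i, m_j) must divide a_i - a_j for every pair.
Merge one congruence at a time:
  Start: x ≡ 6 (mod 12).
  Combine with x ≡ 2 (mod 20): gcd(12, 20) = 4; 2 - 6 = -4, which IS divisible by 4, so compatible.
    Write x = 6 + 12·t and substitute into x ≡ 2 (mod 20): 12·t ≡ 2 − 6 = -4 (mod 20).
    Divide the congruence (and modulus) by g = 4: 3·t ≡ -1 (mod 5).
    Reduce coefficients mod 5: 3·t ≡ 4 (mod 5).
    The inverse of 3 mod 5 is 2 (since 3·2 = 6 = 1·5 + 1), so t ≡ 2·4 = 8 ≡ 3 (mod 5).
    Then x = 6 + 12·3 = 42, valid modulo lcm(12, 20) = 60: x ≡ 42 (mod 60).
  Combine with x ≡ 2 (mod 8): gcd(60, 8) = 4; 2 - 42 = -40, which IS divisible by 4, so compatible.
    Write x = 42 + 60·t and substitute into x ≡ 2 (mod 8): 60·t ≡ 2 − 42 = -40 (mod 8).
    Divide the congruence (and modulus) by g = 4: 15·t ≡ -10 (mod 2).
    Reduce coefficients mod 2: 1·t ≡ 0 (mod 2).
    So t ≡ 0 (mod 2).
    Then x = 42 + 60·0 = 42, valid modulo lcm(60, 8) = 120: x ≡ 42 (mod 120).
Verify: 42 mod 12 = 6, 42 mod 20 = 2, 42 mod 8 = 2.

x ≡ 42 (mod 120).


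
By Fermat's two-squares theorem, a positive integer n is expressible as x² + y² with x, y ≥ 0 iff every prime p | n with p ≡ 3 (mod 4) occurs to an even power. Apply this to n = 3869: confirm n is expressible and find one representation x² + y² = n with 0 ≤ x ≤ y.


Step 1: Factor n = 3869 = 53 · 73.
Step 2: Check the mod-4 condition on each prime factor: 53 ≡ 1 (mod 4), exponent 1; 73 ≡ 1 (mod 4), exponent 1.
All primes ≡ 3 (mod 4) appear to even exponent (or don't appear), so by the two-squares theorem n IS expressible as a sum of two squares.
Step 3: Build a representation. Here n = 53 · 73 is a product of primes ≡ 1 (mod 4). Each prime p ≡ 1 (mod 4) is itself a sum of two squares; find a² by testing p − a² for a perfect square:
  53: 53 − 1² = 52, 53 − 2² = 49 = 7² ⇒ 53 = 2² + 7².
  73: 73 − 1² = 72, 73 − 2² = 69, 73 − 3² = 64 = 8² ⇒ 73 = 3² + 8².
  Combine using the Brahmagupta–Fibonacci identity (a² + b²)(c² + d²) = (ac − bd)² + (ad + bc)² = (ac + bd)² + (ad − bc)²:
  53 · 73 = 3869: from (2² + 7²)(3² + 8²), take (2·3 − 7·8, 2·8 + 7·3) = (6 − 56, 16 + 21) = (-50, 37); dropping signs (only squares matter) gives (50, 37); check 50² + 37² = 2500 + 1369 = 3869 ✓.
Step 4: Order so x ≤ y and verify: 37² + 50² = 1369 + 2500 = 3869 = n. ✓

n = 3869 = 37² + 50² (one valid representation with x ≤ y).


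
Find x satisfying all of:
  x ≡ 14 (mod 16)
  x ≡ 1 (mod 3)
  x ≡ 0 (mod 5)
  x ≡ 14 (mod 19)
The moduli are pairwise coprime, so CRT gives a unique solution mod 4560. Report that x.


Product of moduli M = 16 · 3 · 5 · 19 = 4560.
Merge one congruence at a time:
  Start: x ≡ 14 (mod 16).
  Combine with x ≡ 1 (mod 3); new modulus lcm = 48.
    Write x = 14 + 16·t and substitute into x ≡ 1 (mod 3): 16·t ≡ 1 − 14 = -13 (mod 3).
    Reduce coefficients mod 3: 1·t ≡ 2 (mod 3).
    So t ≡ 2 (mod 3).
    Then x = 14 + 16·2 = 46, valid modulo lcm(16, 3) = 48: x ≡ 46 (mod 48).
  Combine with x ≡ 0 (mod 5); new modulus lcm = 240.
    Write x = 46 + 48·t and substitute into x ≡ 0 (mod 5): 48·t ≡ 0 − 46 = -46 (mod 5).
    Reduce coefficients mod 5: 3·t ≡ 4 (mod 5).
    The inverse of 3 mod 5 is 2 (since 3·2 = 6 = 1·5 + 1), so t ≡ 2·4 = 8 ≡ 3 (mod 5).
    Then x = 46 + 48·3 = 190, valid modulo lcm(48, 5) = 240: x ≡ 190 (mod 240).
  Combine with x ≡ 14 (mod 19); new modulus lcm = 4560.
    Write x = 190 + 240·t and substitute into x ≡ 14 (mod 19): 240·t ≡ 14 − 190 = -176 (mod 19).
    Reduce coefficients mod 19: 12·t ≡ 14 (mod 19).
    The inverse of 12 mod 19 is 8 (since 12·8 = 96 = 5·19 + 1), so t ≡ 8·14 = 112 ≡ 17 (mod 19).
    Then x = 190 + 240·17 = 4270, valid modulo lcm(240, 19) = 4560: x ≡ 4270 (mod 4560).
Verify against each original: 4270 mod 16 = 14, 4270 mod 3 = 1, 4270 mod 5 = 0, 4270 mod 19 = 14.

x ≡ 4270 (mod 4560).


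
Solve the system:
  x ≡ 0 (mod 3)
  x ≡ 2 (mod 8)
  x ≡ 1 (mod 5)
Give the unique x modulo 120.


Moduli 3, 8, 5 are pairwise coprime; by CRT there is a unique solution modulo M = 3 · 8 · 5 = 120.
Solve pairwise, accumulating the modulus:
  Start with x ≡ 0 (mod 3).
  Combine with x ≡ 2 (mod 8): since gcd(3, 8) = 1, we get a unique residue mod 24.
    Write x = 0 + 3·t and substitute into x ≡ 2 (mod 8): 3·t ≡ 2 − 0 = 2 (mod 8).
    The inverse of 3 mod 8 is 3 (since 3·3 = 9 = 1·8 + 1), so t ≡ 3·2 = 6 ≡ 6 (mod 8).
    Then x = 0 + 3·6 = 18, valid modulo lcm(3, 8) = 24: x ≡ 18 (mod 24).
  Combine with x ≡ 1 (mod 5): since gcd(24, 5) = 1, we get a unique residue mod 120.
    Write x = 18 + 24·t and substitute into x ≡ 1 (mod 5): 24·t ≡ 1 − 18 = -17 (mod 5).
    Reduce coefficients mod 5: 4·t ≡ 3 (mod 5).
    The inverse of 4 mod 5 is 4 (since 4·4 = 16 = 3·5 + 1), so t ≡ 4·3 = 12 ≡ 2 (mod 5).
    Then x = 18 + 24·2 = 66, valid modulo lcm(24, 5) = 120: x ≡ 66 (mod 120).
Verify: 66 mod 3 = 0 ✓, 66 mod 8 = 2 ✓, 66 mod 5 = 1 ✓.

x ≡ 66 (mod 120).


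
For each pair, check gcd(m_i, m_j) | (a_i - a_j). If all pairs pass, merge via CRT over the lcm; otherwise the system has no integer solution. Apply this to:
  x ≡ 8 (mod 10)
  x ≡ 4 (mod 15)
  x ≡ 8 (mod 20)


Moduli 10, 15, 20 are not pairwise coprime, so CRT works modulo lcm(m_i) when all pairwise compatibility conditions hold.
Pairwise compatibility: gcd(m_i, m_j) must divide a_i - a_j for every pair.
Merge one congruence at a time:
  Start: x ≡ 8 (mod 10).
  Combine with x ≡ 4 (mod 15): gcd(10, 15) = 5, and 4 - 8 = -4 is NOT divisible by 5.
    ⇒ system is inconsistent (no integer solution).

No solution (the system is inconsistent).


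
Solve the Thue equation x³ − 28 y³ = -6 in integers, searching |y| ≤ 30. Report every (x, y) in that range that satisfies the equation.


The equation is x³ - 28y³ = -6. For fixed y, x³ = 28·y³ − 6, so a solution requires the RHS to be a perfect cube.
Strategy: iterate y from -30 to 30, compute RHS = 28·y³ − 6, and check whether it is a (positive or negative) perfect cube.
Check small values of y:
  y = 0: RHS = -6 is not a perfect cube.
  y = 1: RHS = 22 is not a perfect cube.
  y = -1: RHS = -34 is not a perfect cube.
  y = 2: RHS = 218 is not a perfect cube.
  y = -2: RHS = -230 is not a perfect cube.
  y = 3: RHS = 750 is not a perfect cube.
  y = -3: RHS = -762 is not a perfect cube.
Continuing the search up to |y| = 30 finds no solutions either.
No (x, y) in the scanned range satisfies the equation.

No integer solutions with |y| ≤ 30.


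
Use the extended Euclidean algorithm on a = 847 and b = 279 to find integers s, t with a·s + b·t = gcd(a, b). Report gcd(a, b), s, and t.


Euclidean algorithm on (847, 279) — divide until remainder is 0:
  847 = 3 · 279 + 10
  279 = 27 · 10 + 9
  10 = 1 · 9 + 1
  9 = 9 · 1 + 0
gcd(847, 279) = 1.
Track Bezout coefficients alongside the remainders: start with r₀ = 847 = a·1 + b·0 (s = 1, t = 0) and r₁ = 279 = a·0 + b·1 (s = 0, t = 1); each new remainder r_{k+1} = r_{k-1} − q_k·r_k inherits s_{k+1} = s_{k-1} − q_k·s_k, t_{k+1} = t_{k-1} − q_k·t_k, so r_k = a·s_k + b·t_k at every step:
  q = 3: r = 10, s = 1 − 3·0 = 1, t = 0 − 3·1 = -3  (check: 847·1 + 279·(-3) = 10)
  q = 27: r = 9, s = 0 − 27·1 = -27, t = 1 − 27·(-3) = 82  (check: 847·(-27) + 279·82 = 9)
  q = 1: r = 1, s = 1 − 1·(-27) = 28, t = -3 − 1·82 = -85  (check: 847·28 + 279·(-85) = 1)
The row with r = 1 (the gcd) gives the Bezout coefficients s = 28, t = -85.
Result: 847 · (28) + 279 · (-85) = 1.

gcd(847, 279) = 1; s = 28, t = -85 (check: 847·28 + 279·(-85) = 1).


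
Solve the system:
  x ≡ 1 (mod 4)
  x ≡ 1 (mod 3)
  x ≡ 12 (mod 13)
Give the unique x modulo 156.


Moduli 4, 3, 13 are pairwise coprime; by CRT there is a unique solution modulo M = 4 · 3 · 13 = 156.
Solve pairwise, accumulating the modulus:
  Start with x ≡ 1 (mod 4).
  Combine with x ≡ 1 (mod 3): since gcd(4, 3) = 1, we get a unique residue mod 12.
    Write x = 1 + 4·t and substitute into x ≡ 1 (mod 3): 4·t ≡ 1 − 1 = 0 (mod 3).
    Reduce coefficients mod 3: 1·t ≡ 0 (mod 3).
    So t ≡ 0 (mod 3).
    Then x = 1 + 4·0 = 1, valid modulo lcm(4, 3) = 12: x ≡ 1 (mod 12).
  Combine with x ≡ 12 (mod 13): since gcd(12, 13) = 1, we get a unique residue mod 156.
    Write x = 1 + 12·t and substitute into x ≡ 12 (mod 13): 12·t ≡ 12 − 1 = 11 (mod 13).
    The inverse of 12 mod 13 is 12 (since 12·12 = 144 = 11·13 + 1), so t ≡ 12·11 = 132 ≡ 2 (mod 13).
    Then x = 1 + 12·2 = 25, valid modulo lcm(12, 13) = 156: x ≡ 25 (mod 156).
Verify: 25 mod 4 = 1 ✓, 25 mod 3 = 1 ✓, 25 mod 13 = 12 ✓.

x ≡ 25 (mod 156).


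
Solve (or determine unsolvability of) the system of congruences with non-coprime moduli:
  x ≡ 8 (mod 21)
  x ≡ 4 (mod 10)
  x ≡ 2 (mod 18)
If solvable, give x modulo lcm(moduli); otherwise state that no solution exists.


Moduli 21, 10, 18 are not pairwise coprime, so CRT works modulo lcm(m_i) when all pairwise compatibility conditions hold.
Pairwise compatibility: gcd(m_i, m_j) must divide a_i - a_j for every pair.
Merge one congruence at a time:
  Start: x ≡ 8 (mod 21).
  Combine with x ≡ 4 (mod 10): gcd(21, 10) = 1; 4 - 8 = -4, which IS divisible by 1, so compatible.
    Write x = 8 + 21·t and substitute into x ≡ 4 (mod 10): 21·t ≡ 4 − 8 = -4 (mod 10).
    Reduce coefficients mod 10: 1·t ≡ 6 (mod 10).
    So t ≡ 6 (mod 10).
    Then x = 8 + 21·6 = 134, valid modulo lcm(21, 10) = 210: x ≡ 134 (mod 210).
  Combine with x ≡ 2 (mod 18): gcd(210, 18) = 6; 2 - 134 = -132, which IS divisible by 6, so compatible.
    Write x = 134 + 210·t and substitute into x ≡ 2 (mod 18): 210·t ≡ 2 − 134 = -132 (mod 18).
    Divide the congruence (and modulus) by g = 6: 35·t ≡ -22 (mod 3).
    Reduce coefficients mod 3: 2·t ≡ 2 (mod 3).
    The inverse of 2 mod 3 is 2 (since 2·2 = 4 = 1·3 + 1), so t ≡ 2·2 = 4 ≡ 1 (mod 3).
    Then x = 134 + 210·1 = 344, valid modulo lcm(210, 18) = 630: x ≡ 344 (mod 630).
Verify: 344 mod 21 = 8, 344 mod 10 = 4, 344 mod 18 = 2.

x ≡ 344 (mod 630).


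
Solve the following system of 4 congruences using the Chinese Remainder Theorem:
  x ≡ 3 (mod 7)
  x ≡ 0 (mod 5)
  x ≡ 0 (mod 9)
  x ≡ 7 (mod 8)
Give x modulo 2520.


Product of moduli M = 7 · 5 · 9 · 8 = 2520.
Merge one congruence at a time:
  Start: x ≡ 3 (mod 7).
  Combine with x ≡ 0 (mod 5); new modulus lcm = 35.
    Write x = 3 + 7·t and substitute into x ≡ 0 (mod 5): 7·t ≡ 0 − 3 = -3 (mod 5).
    Reduce coefficients mod 5: 2·t ≡ 2 (mod 5).
    The inverse of 2 mod 5 is 3 (since 2·3 = 6 = 1·5 + 1), so t ≡ 3·2 = 6 ≡ 1 (mod 5).
    Then x = 3 + 7·1 = 10, valid modulo lcm(7, 5) = 35: x ≡ 10 (mod 35).
  Combine with x ≡ 0 (mod 9); new modulus lcm = 315.
    Write x = 10 + 35·t and substitute into x ≡ 0 (mod 9): 35·t ≡ 0 − 10 = -10 (mod 9).
    Reduce coefficients mod 9: 8·t ≡ 8 (mod 9).
    The inverse of 8 mod 9 is 8 (since 8·8 = 64 = 7·9 + 1), so t ≡ 8·8 = 64 ≡ 1 (mod 9).
    Then x = 10 + 35·1 = 45, valid modulo lcm(35, 9) = 315: x ≡ 45 (mod 315).
  Combine with x ≡ 7 (mod 8); new modulus lcm = 2520.
    Write x = 45 + 315·t and substitute into x ≡ 7 (mod 8): 315·t ≡ 7 − 45 = -38 (mod 8).
    Reduce coefficients mod 8: 3·t ≡ 2 (mod 8).
    The inverse of 3 mod 8 is 3 (since 3·3 = 9 = 1·8 + 1), so t ≡ 3·2 = 6 ≡ 6 (mod 8).
    Then x = 45 + 315·6 = 1935, valid modulo lcm(315, 8) = 2520: x ≡ 1935 (mod 2520).
Verify against each original: 1935 mod 7 = 3, 1935 mod 5 = 0, 1935 mod 9 = 0, 1935 mod 8 = 7.

x ≡ 1935 (mod 2520).


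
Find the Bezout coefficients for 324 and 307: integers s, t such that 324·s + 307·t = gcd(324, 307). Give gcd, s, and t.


Euclidean algorithm on (324, 307) — divide until remainder is 0:
  324 = 1 · 307 + 17
  307 = 18 · 17 + 1
  17 = 17 · 1 + 0
gcd(324, 307) = 1.
Track Bezout coefficients alongside the remainders: start with r₀ = 324 = a·1 + b·0 (s = 1, t = 0) and r₁ = 307 = a·0 + b·1 (s = 0, t = 1); each new remainder r_{k+1} = r_{k-1} − q_k·r_k inherits s_{k+1} = s_{k-1} − q_k·s_k, t_{k+1} = t_{k-1} − q_k·t_k, so r_k = a·s_k + b·t_k at every step:
  q = 1: r = 17, s = 1 − 1·0 = 1, t = 0 − 1·1 = -1  (check: 324·1 + 307·(-1) = 17)
  q = 18: r = 1, s = 0 − 18·1 = -18, t = 1 − 18·(-1) = 19  (check: 324·(-18) + 307·19 = 1)
The row with r = 1 (the gcd) gives the Bezout coefficients s = -18, t = 19.
Result: 324 · (-18) + 307 · (19) = 1.

gcd(324, 307) = 1; s = -18, t = 19 (check: 324·(-18) + 307·19 = 1).


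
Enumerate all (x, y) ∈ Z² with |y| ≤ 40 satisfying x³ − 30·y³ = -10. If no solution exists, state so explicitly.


The equation is x³ - 30y³ = -10. For fixed y, x³ = 30·y³ − 10, so a solution requires the RHS to be a perfect cube.
Strategy: iterate y from -40 to 40, compute RHS = 30·y³ − 10, and check whether it is a (positive or negative) perfect cube.
Check small values of y:
  y = 0: RHS = -10 is not a perfect cube.
  y = 1: RHS = 20 is not a perfect cube.
  y = -1: RHS = -40 is not a perfect cube.
  y = 2: RHS = 230 is not a perfect cube.
  y = -2: RHS = -250 is not a perfect cube.
  y = 3: RHS = 800 is not a perfect cube.
  y = -3: RHS = -820 is not a perfect cube.
Continuing the search up to |y| = 40 finds no solutions either.
No (x, y) in the scanned range satisfies the equation.

No integer solutions with |y| ≤ 40.


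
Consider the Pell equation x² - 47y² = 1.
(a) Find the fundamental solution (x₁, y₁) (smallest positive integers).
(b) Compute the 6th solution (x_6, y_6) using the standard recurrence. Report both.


Step 1: Find the fundamental solution (x₁, y₁) of x² - 47y² = 1.
  Expand √47 as a continued fraction. a₀ = ⌊√47⌋ = 6; iterate m_{k+1} = d_k·a_k − m_k, d_{k+1} = (47 − m_{k+1}²)/d_k, a_{k+1} = ⌊(a₀ + m_{k+1})/d_{k+1}⌋ (starting m₀ = 0, d₀ = 1), with convergents p_k = a_k·p_{k-1} + p_{k-2}, q_k = a_k·q_{k-1} + q_{k-2} (p₋₁ = 1, q₋₁ = 0):
  k = 0: a₀ = 6; p₀/q₀ = 6/1; p₀² − 47·q₀² = 36 − 47 = -11.
  k = 1: m = 6, d = 11, a = ⌊(6 + 6)/11⌋ = 1; p/q = (1·6 + 1)/(1·1 + 0) = 7/1; p² − 47·q² = 49 − 47 = 2.
  k = 2: m = 5, d = 2, a = ⌊(6 + 5)/2⌋ = 5; p/q = (5·7 + 6)/(5·1 + 1) = 41/6; p² − 47·q² = 1681 − 1692 = -11.
  k = 3: m = 5, d = 11, a = ⌊(6 + 5)/11⌋ = 1; p/q = (1·41 + 7)/(1·6 + 1) = 48/7; p² − 47·q² = 2304 − 2303 = 1.
  The first convergent with p² − 47·q² = 1 gives the fundamental solution (x₁, y₁) = (48, 7).
Step 2: Apply the recurrence (x_{n+1}, y_{n+1}) = (x₁x_n + 47y₁y_n, x₁y_n + y₁x_n) repeatedly.
  From (x_1, y_1) = (48, 7): x_2 = 48·48 + 47·7·7 = 4607; y_2 = 48·7 + 7·48 = 672.
  From (x_2, y_2) = (4607, 672): x_3 = 48·4607 + 47·7·672 = 442224; y_3 = 48·672 + 7·4607 = 64505.
  From (x_3, y_3) = (442224, 64505): x_4 = 48·442224 + 47·7·64505 = 42448897; y_4 = 48·64505 + 7·442224 = 6191808.
  From (x_4, y_4) = (42448897, 6191808): x_5 = 48·42448897 + 47·7·6191808 = 4074651888; y_5 = 48·6191808 + 7·42448897 = 594349063.
  From (x_5, y_5) = (4074651888, 594349063): x_6 = 48·4074651888 + 47·7·594349063 = 391124132351; y_6 = 48·594349063 + 7·4074651888 = 57051318240.
Step 3: Verify x_6² - 47·y_6² = 152978086907322564787201 - 152978086907322564787200 = 1 (should be 1). ✓

(x_1, y_1) = (48, 7); (x_6, y_6) = (391124132351, 57051318240).


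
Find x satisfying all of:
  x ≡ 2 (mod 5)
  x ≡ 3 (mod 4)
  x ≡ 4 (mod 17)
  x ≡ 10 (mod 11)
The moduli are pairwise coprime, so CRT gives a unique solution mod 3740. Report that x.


Product of moduli M = 5 · 4 · 17 · 11 = 3740.
Merge one congruence at a time:
  Start: x ≡ 2 (mod 5).
  Combine with x ≡ 3 (mod 4); new modulus lcm = 20.
    Write x = 2 + 5·t and substitute into x ≡ 3 (mod 4): 5·t ≡ 3 − 2 = 1 (mod 4).
    Reduce coefficients mod 4: 1·t ≡ 1 (mod 4).
    So t ≡ 1 (mod 4).
    Then x = 2 + 5·1 = 7, valid modulo lcm(5, 4) = 20: x ≡ 7 (mod 20).
  Combine with x ≡ 4 (mod 17); new modulus lcm = 340.
    Write x = 7 + 20·t and substitute into x ≡ 4 (mod 17): 20·t ≡ 4 − 7 = -3 (mod 17).
    Reduce coefficients mod 17: 3·t ≡ 14 (mod 17).
    The inverse of 3 mod 17 is 6 (since 3·6 = 18 = 1·17 + 1), so t ≡ 6·14 = 84 ≡ 16 (mod 17).
    Then x = 7 + 20·16 = 327, valid modulo lcm(20, 17) = 340: x ≡ 327 (mod 340).
  Combine with x ≡ 10 (mod 11); new modulus lcm = 3740.
    Write x = 327 + 340·t and substitute into x ≡ 10 (mod 11): 340·t ≡ 10 − 327 = -317 (mod 11).
    Reduce coefficients mod 11: 10·t ≡ 2 (mod 11).
    The inverse of 10 mod 11 is 10 (since 10·10 = 100 = 9·11 + 1), so t ≡ 10·2 = 20 ≡ 9 (mod 11).
    Then x = 327 + 340·9 = 3387, valid modulo lcm(340, 11) = 3740: x ≡ 3387 (mod 3740).
Verify against each original: 3387 mod 5 = 2, 3387 mod 4 = 3, 3387 mod 17 = 4, 3387 mod 11 = 10.

x ≡ 3387 (mod 3740).


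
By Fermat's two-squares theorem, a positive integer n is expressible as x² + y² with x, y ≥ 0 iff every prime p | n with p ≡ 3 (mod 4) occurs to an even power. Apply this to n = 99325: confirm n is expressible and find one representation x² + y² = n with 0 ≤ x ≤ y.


Step 1: Factor n = 99325 = 5^2 · 29 · 137.
Step 2: Check the mod-4 condition on each prime factor: 5 ≡ 1 (mod 4), exponent 2; 29 ≡ 1 (mod 4), exponent 1; 137 ≡ 1 (mod 4), exponent 1.
All primes ≡ 3 (mod 4) appear to even exponent (or don't appear), so by the two-squares theorem n IS expressible as a sum of two squares.
Step 3: Build a representation. Group n = k² · m with k = 5 and m = 29 · 137 = 3973 (a product of primes ≡ 1 (mod 4)); a representation of m scales to one of n via (k·x)² + (k·y)² = k²(x² + y²). Each prime p ≡ 1 (mod 4) is itself a sum of two squares; find a² by testing p − a² for a perfect square:
  29: 29 − 1² = 28, 29 − 2² = 25 = 5² ⇒ 29 = 2² + 5².
  137: 137 − 1² = 136, 137 − 2² = 133, 137 − 3² = 128, 137 − 4² = 121 = 11² ⇒ 137 = 4² + 11².
  Combine using the Brahmagupta–Fibonacci identity (a² + b²)(c² + d²) = (ac − bd)² + (ad + bc)² = (ac + bd)² + (ad − bc)²:
  29 · 137 = 3973: from (2² + 5²)(4² + 11²), take (2·4 − 5·11, 2·11 + 5·4) = (8 − 55, 22 + 20) = (-47, 42); dropping signs (only squares matter) gives (47, 42); check 47² + 42² = 2209 + 1764 = 3973 ✓.
  Scale by k = 5: (5·47, 5·42) = (235, 210).
Step 4: Order so x ≤ y and verify: 210² + 235² = 44100 + 55225 = 99325 = n. ✓

n = 99325 = 210² + 235² (one valid representation with x ≤ y).


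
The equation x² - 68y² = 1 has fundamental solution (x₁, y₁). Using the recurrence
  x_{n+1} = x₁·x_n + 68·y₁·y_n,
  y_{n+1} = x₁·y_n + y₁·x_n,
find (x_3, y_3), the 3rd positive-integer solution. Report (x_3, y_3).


Step 1: Find the fundamental solution (x₁, y₁) of x² - 68y² = 1.
  Expand √68 as a continued fraction. a₀ = ⌊√68⌋ = 8; iterate m_{k+1} = d_k·a_k − m_k, d_{k+1} = (68 − m_{k+1}²)/d_k, a_{k+1} = ⌊(a₀ + m_{k+1})/d_{k+1}⌋ (starting m₀ = 0, d₀ = 1), with convergents p_k = a_k·p_{k-1} + p_{k-2}, q_k = a_k·q_{k-1} + q_{k-2} (p₋₁ = 1, q₋₁ = 0):
  k = 0: a₀ = 8; p₀/q₀ = 8/1; p₀² − 68·q₀² = 64 − 68 = -4.
  k = 1: m = 8, d = 4, a = ⌊(8 + 8)/4⌋ = 4; p/q = (4·8 + 1)/(4·1 + 0) = 33/4; p² − 68·q² = 1089 − 1088 = 1.
  The first convergent with p² − 68·q² = 1 gives the fundamental solution (x₁, y₁) = (33, 4).
Step 2: Apply the recurrence (x_{n+1}, y_{n+1}) = (x₁x_n + 68y₁y_n, x₁y_n + y₁x_n) repeatedly.
  From (x_1, y_1) = (33, 4): x_2 = 33·33 + 68·4·4 = 2177; y_2 = 33·4 + 4·33 = 264.
  From (x_2, y_2) = (2177, 264): x_3 = 33·2177 + 68·4·264 = 143649; y_3 = 33·264 + 4·2177 = 17420.
Step 3: Verify x_3² - 68·y_3² = 20635035201 - 20635035200 = 1 (should be 1). ✓

(x_1, y_1) = (33, 4); (x_3, y_3) = (143649, 17420).


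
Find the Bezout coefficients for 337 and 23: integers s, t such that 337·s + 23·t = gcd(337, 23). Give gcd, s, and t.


Euclidean algorithm on (337, 23) — divide until remainder is 0:
  337 = 14 · 23 + 15
  23 = 1 · 15 + 8
  15 = 1 · 8 + 7
  8 = 1 · 7 + 1
  7 = 7 · 1 + 0
gcd(337, 23) = 1.
Track Bezout coefficients alongside the remainders: start with r₀ = 337 = a·1 + b·0 (s = 1, t = 0) and r₁ = 23 = a·0 + b·1 (s = 0, t = 1); each new remainder r_{k+1} = r_{k-1} − q_k·r_k inherits s_{k+1} = s_{k-1} − q_k·s_k, t_{k+1} = t_{k-1} − q_k·t_k, so r_k = a·s_k + b·t_k at every step:
  q = 14: r = 15, s = 1 − 14·0 = 1, t = 0 − 14·1 = -14  (check: 337·1 + 23·(-14) = 15)
  q = 1: r = 8, s = 0 − 1·1 = -1, t = 1 − 1·(-14) = 15  (check: 337·(-1) + 23·15 = 8)
  q = 1: r = 7, s = 1 − 1·(-1) = 2, t = -14 − 1·15 = -29  (check: 337·2 + 23·(-29) = 7)
  q = 1: r = 1, s = -1 − 1·2 = -3, t = 15 − 1·(-29) = 44  (check: 337·(-3) + 23·44 = 1)
The row with r = 1 (the gcd) gives the Bezout coefficients s = -3, t = 44.
Result: 337 · (-3) + 23 · (44) = 1.

gcd(337, 23) = 1; s = -3, t = 44 (check: 337·(-3) + 23·44 = 1).


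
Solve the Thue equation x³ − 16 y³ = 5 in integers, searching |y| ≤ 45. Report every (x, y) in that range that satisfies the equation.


The equation is x³ - 16y³ = 5. For fixed y, x³ = 16·y³ + 5, so a solution requires the RHS to be a perfect cube.
Strategy: iterate y from -45 to 45, compute RHS = 16·y³ + 5, and check whether it is a (positive or negative) perfect cube.
Check small values of y:
  y = 0: RHS = 5 is not a perfect cube.
  y = 1: RHS = 21 is not a perfect cube.
  y = -1: RHS = -11 is not a perfect cube.
  y = 2: RHS = 133 is not a perfect cube.
  y = -2: RHS = -123 is not a perfect cube.
  y = 3: RHS = 437 is not a perfect cube.
  y = -3: RHS = -427 is not a perfect cube.
Continuing the search up to |y| = 45 finds no solutions either.
No (x, y) in the scanned range satisfies the equation.

No integer solutions with |y| ≤ 45.


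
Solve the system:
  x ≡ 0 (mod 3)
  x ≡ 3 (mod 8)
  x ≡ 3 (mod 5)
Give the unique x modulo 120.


Moduli 3, 8, 5 are pairwise coprime; by CRT there is a unique solution modulo M = 3 · 8 · 5 = 120.
Solve pairwise, accumulating the modulus:
  Start with x ≡ 0 (mod 3).
  Combine with x ≡ 3 (mod 8): since gcd(3, 8) = 1, we get a unique residue mod 24.
    Write x = 0 + 3·t and substitute into x ≡ 3 (mod 8): 3·t ≡ 3 − 0 = 3 (mod 8).
    The inverse of 3 mod 8 is 3 (since 3·3 = 9 = 1·8 + 1), so t ≡ 3·3 = 9 ≡ 1 (mod 8).
    Then x = 0 + 3·1 = 3, valid modulo lcm(3, 8) = 24: x ≡ 3 (mod 24).
  Combine with x ≡ 3 (mod 5): since gcd(24, 5) = 1, we get a unique residue mod 120.
    Write x = 3 + 24·t and substitute into x ≡ 3 (mod 5): 24·t ≡ 3 − 3 = 0 (mod 5).
    Reduce coefficients mod 5: 4·t ≡ 0 (mod 5).
    The inverse of 4 mod 5 is 4 (since 4·4 = 16 = 3·5 + 1), so t ≡ 4·0 = 0 ≡ 0 (mod 5).
    Then x = 3 + 24·0 = 3, valid modulo lcm(24, 5) = 120: x ≡ 3 (mod 120).
Verify: 3 mod 3 = 0 ✓, 3 mod 8 = 3 ✓, 3 mod 5 = 3 ✓.

x ≡ 3 (mod 120).


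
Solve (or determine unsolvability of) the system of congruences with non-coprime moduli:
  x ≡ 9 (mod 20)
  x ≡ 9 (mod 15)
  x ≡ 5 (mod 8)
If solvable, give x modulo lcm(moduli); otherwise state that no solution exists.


Moduli 20, 15, 8 are not pairwise coprime, so CRT works modulo lcm(m_i) when all pairwise compatibility conditions hold.
Pairwise compatibility: gcd(m_i, m_j) must divide a_i - a_j for every pair.
Merge one congruence at a time:
  Start: x ≡ 9 (mod 20).
  Combine with x ≡ 9 (mod 15): gcd(20, 15) = 5; 9 - 9 = 0, which IS divisible by 5, so compatible.
    Write x = 9 + 20·t and substitute into x ≡ 9 (mod 15): 20·t ≡ 9 − 9 = 0 (mod 15).
    Divide the congruence (and modulus) by g = 5: 4·t ≡ 0 (mod 3).
    Reduce coefficients mod 3: 1·t ≡ 0 (mod 3).
    So t ≡ 0 (mod 3).
    Then x = 9 + 20·0 = 9, valid modulo lcm(20, 15) = 60: x ≡ 9 (mod 60).
  Combine with x ≡ 5 (mod 8): gcd(60, 8) = 4; 5 - 9 = -4, which IS divisible by 4, so compatible.
    Write x = 9 + 60·t and substitute into x ≡ 5 (mod 8): 60·t ≡ 5 − 9 = -4 (mod 8).
    Divide the congruence (and modulus) by g = 4: 15·t ≡ -1 (mod 2).
    Reduce coefficients mod 2: 1·t ≡ 1 (mod 2).
    So t ≡ 1 (mod 2).
    Then x = 9 + 60·1 = 69, valid modulo lcm(60, 8) = 120: x ≡ 69 (mod 120).
Verify: 69 mod 20 = 9, 69 mod 15 = 9, 69 mod 8 = 5.

x ≡ 69 (mod 120).


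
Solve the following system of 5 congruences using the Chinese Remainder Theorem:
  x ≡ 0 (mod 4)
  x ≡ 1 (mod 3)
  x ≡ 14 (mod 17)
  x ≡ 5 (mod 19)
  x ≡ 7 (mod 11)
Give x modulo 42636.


Product of moduli M = 4 · 3 · 17 · 19 · 11 = 42636.
Merge one congruence at a time:
  Start: x ≡ 0 (mod 4).
  Combine with x ≡ 1 (mod 3); new modulus lcm = 12.
    Write x = 0 + 4·t and substitute into x ≡ 1 (mod 3): 4·t ≡ 1 − 0 = 1 (mod 3).
    Reduce coefficients mod 3: 1·t ≡ 1 (mod 3).
    So t ≡ 1 (mod 3).
    Then x = 0 + 4·1 = 4, valid modulo lcm(4, 3) = 12: x ≡ 4 (mod 12).
  Combine with x ≡ 14 (mod 17); new modulus lcm = 204.
    Write x = 4 + 12·t and substitute into x ≡ 14 (mod 17): 12·t ≡ 14 − 4 = 10 (mod 17).
    The inverse of 12 mod 17 is 10 (since 12·10 = 120 = 7·17 + 1), so t ≡ 10·10 = 100 ≡ 15 (mod 17).
    Then x = 4 + 12·15 = 184, valid modulo lcm(12, 17) = 204: x ≡ 184 (mod 204).
  Combine with x ≡ 5 (mod 19); new modulus lcm = 3876.
    Write x = 184 + 204·t and substitute into x ≡ 5 (mod 19): 204·t ≡ 5 − 184 = -179 (mod 19).
    Reduce coefficients mod 19: 14·t ≡ 11 (mod 19).
    The inverse of 14 mod 19 is 15 (since 14·15 = 210 = 11·19 + 1), so t ≡ 15·11 = 165 ≡ 13 (mod 19).
    Then x = 184 + 204·13 = 2836, valid modulo lcm(204, 19) = 3876: x ≡ 2836 (mod 3876).
  Combine with x ≡ 7 (mod 11); new modulus lcm = 42636.
    Write x = 2836 + 3876·t and substitute into x ≡ 7 (mod 11): 3876·t ≡ 7 − 2836 = -2829 (mod 11).
    Reduce coefficients mod 11: 4·t ≡ 9 (mod 11).
    The inverse of 4 mod 11 is 3 (since 4·3 = 12 = 1·11 + 1), so t ≡ 3·9 = 27 ≡ 5 (mod 11).
    Then x = 2836 + 3876·5 = 22216, valid modulo lcm(3876, 11) = 42636: x ≡ 22216 (mod 42636).
Verify against each original: 22216 mod 4 = 0, 22216 mod 3 = 1, 22216 mod 17 = 14, 22216 mod 19 = 5, 22216 mod 11 = 7.

x ≡ 22216 (mod 42636).


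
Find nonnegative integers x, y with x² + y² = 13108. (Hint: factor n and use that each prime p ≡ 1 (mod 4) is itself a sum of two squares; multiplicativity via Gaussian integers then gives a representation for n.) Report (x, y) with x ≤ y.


Step 1: Factor n = 13108 = 2^2 · 29 · 113.
Step 2: Check the mod-4 condition on each prime factor: 2 = 2 (special); 29 ≡ 1 (mod 4), exponent 1; 113 ≡ 1 (mod 4), exponent 1.
All primes ≡ 3 (mod 4) appear to even exponent (or don't appear), so by the two-squares theorem n IS expressible as a sum of two squares.
Step 3: Build a representation. Group n = k² · m with k = 2 and m = 29 · 113 = 3277 (a product of primes ≡ 1 (mod 4)); a representation of m scales to one of n via (k·x)² + (k·y)² = k²(x² + y²). Each prime p ≡ 1 (mod 4) is itself a sum of two squares; find a² by testing p − a² for a perfect square:
  29: 29 − 1² = 28, 29 − 2² = 25 = 5² ⇒ 29 = 2² + 5².
  113: 113 − 1² = 112, 113 − 2² = 109, 113 − 3² = 104, 113 − 4² = 97, 113 − 5² = 88, 113 − 6² = 77, 113 − 7² = 64 = 8² ⇒ 113 = 7² + 8².
  Combine using the Brahmagupta–Fibonacci identity (a² + b²)(c² + d²) = (ac − bd)² + (ad + bc)² = (ac + bd)² + (ad − bc)²:
  29 · 113 = 3277: from (2² + 5²)(7² + 8²), take (2·7 − 5·8, 2·8 + 5·7) = (14 − 40, 16 + 35) = (-26, 51); dropping signs (only squares matter) gives (26, 51); check 26² + 51² = 676 + 2601 = 3277 ✓.
  Scale by k = 2: (2·26, 2·51) = (52, 102).
Step 4: Order so x ≤ y and verify: 52² + 102² = 2704 + 10404 = 13108 = n. ✓

n = 13108 = 52² + 102² (one valid representation with x ≤ y).


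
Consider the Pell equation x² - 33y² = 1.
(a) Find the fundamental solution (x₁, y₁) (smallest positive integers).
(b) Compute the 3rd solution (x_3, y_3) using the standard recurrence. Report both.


Step 1: Find the fundamental solution (x₁, y₁) of x² - 33y² = 1.
  Expand √33 as a continued fraction. a₀ = ⌊√33⌋ = 5; iterate m_{k+1} = d_k·a_k − m_k, d_{k+1} = (33 − m_{k+1}²)/d_k, a_{k+1} = ⌊(a₀ + m_{k+1})/d_{k+1}⌋ (starting m₀ = 0, d₀ = 1), with convergents p_k = a_k·p_{k-1} + p_{k-2}, q_k = a_k·q_{k-1} + q_{k-2} (p₋₁ = 1, q₋₁ = 0):
  k = 0: a₀ = 5; p₀/q₀ = 5/1; p₀² − 33·q₀² = 25 − 33 = -8.
  k = 1: m = 5, d = 8, a = ⌊(5 + 5)/8⌋ = 1; p/q = (1·5 + 1)/(1·1 + 0) = 6/1; p² − 33·q² = 36 − 33 = 3.
  k = 2: m = 3, d = 3, a = ⌊(5 + 3)/3⌋ = 2; p/q = (2·6 + 5)/(2·1 + 1) = 17/3; p² − 33·q² = 289 − 297 = -8.
  k = 3: m = 3, d = 8, a = ⌊(5 + 3)/8⌋ = 1; p/q = (1·17 + 6)/(1·3 + 1) = 23/4; p² − 33·q² = 529 − 528 = 1.
  The first convergent with p² − 33·q² = 1 gives the fundamental solution (x₁, y₁) = (23, 4).
Step 2: Apply the recurrence (x_{n+1}, y_{n+1}) = (x₁x_n + 33y₁y_n, x₁y_n + y₁x_n) repeatedly.
  From (x_1, y_1) = (23, 4): x_2 = 23·23 + 33·4·4 = 1057; y_2 = 23·4 + 4·23 = 184.
  From (x_2, y_2) = (1057, 184): x_3 = 23·1057 + 33·4·184 = 48599; y_3 = 23·184 + 4·1057 = 8460.
Step 3: Verify x_3² - 33·y_3² = 2361862801 - 2361862800 = 1 (should be 1). ✓

(x_1, y_1) = (23, 4); (x_3, y_3) = (48599, 8460).


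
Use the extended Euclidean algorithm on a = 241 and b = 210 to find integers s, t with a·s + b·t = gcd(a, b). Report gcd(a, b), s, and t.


Euclidean algorithm on (241, 210) — divide until remainder is 0:
  241 = 1 · 210 + 31
  210 = 6 · 31 + 24
  31 = 1 · 24 + 7
  24 = 3 · 7 + 3
  7 = 2 · 3 + 1
  3 = 3 · 1 + 0
gcd(241, 210) = 1.
Track Bezout coefficients alongside the remainders: start with r₀ = 241 = a·1 + b·0 (s = 1, t = 0) and r₁ = 210 = a·0 + b·1 (s = 0, t = 1); each new remainder r_{k+1} = r_{k-1} − q_k·r_k inherits s_{k+1} = s_{k-1} − q_k·s_k, t_{k+1} = t_{k-1} − q_k·t_k, so r_k = a·s_k + b·t_k at every step:
  q = 1: r = 31, s = 1 − 1·0 = 1, t = 0 − 1·1 = -1  (check: 241·1 + 210·(-1) = 31)
  q = 6: r = 24, s = 0 − 6·1 = -6, t = 1 − 6·(-1) = 7  (check: 241·(-6) + 210·7 = 24)
  q = 1: r = 7, s = 1 − 1·(-6) = 7, t = -1 − 1·7 = -8  (check: 241·7 + 210·(-8) = 7)
  q = 3: r = 3, s = -6 − 3·7 = -27, t = 7 − 3·(-8) = 31  (check: 241·(-27) + 210·31 = 3)
  q = 2: r = 1, s = 7 − 2·(-27) = 61, t = -8 − 2·31 = -70  (check: 241·61 + 210·(-70) = 1)
The row with r = 1 (the gcd) gives the Bezout coefficients s = 61, t = -70.
Result: 241 · (61) + 210 · (-70) = 1.

gcd(241, 210) = 1; s = 61, t = -70 (check: 241·61 + 210·(-70) = 1).
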